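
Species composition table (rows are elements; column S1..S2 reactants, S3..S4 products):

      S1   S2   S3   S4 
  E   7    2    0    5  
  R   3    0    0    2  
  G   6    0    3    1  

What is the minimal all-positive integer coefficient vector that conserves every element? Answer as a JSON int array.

E: 4·7+1·2 = 30 | 6·0+6·5 = 30
R: 4·3+1·0 = 12 | 6·0+6·2 = 12
G: 4·6+1·0 = 24 | 6·3+6·1 = 24
gcd(4,1,6,6) = 1

Coefficients: [4, 1, 6, 6]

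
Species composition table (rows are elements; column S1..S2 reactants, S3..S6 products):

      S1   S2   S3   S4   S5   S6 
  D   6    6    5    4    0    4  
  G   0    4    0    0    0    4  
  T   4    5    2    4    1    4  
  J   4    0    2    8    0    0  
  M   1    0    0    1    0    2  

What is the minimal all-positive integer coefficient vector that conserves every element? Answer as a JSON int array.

Coefficients: [5, 2, 6, 1, 6, 2]

D: 5·6+2·6 = 42 | 6·5+1·4+6·0+2·4 = 42
G: 5·0+2·4 = 8 | 6·0+1·0+6·0+2·4 = 8
T: 5·4+2·5 = 30 | 6·2+1·4+6·1+2·4 = 30
J: 5·4+2·0 = 20 | 6·2+1·8+6·0+2·0 = 20
M: 5·1+2·0 = 5 | 6·0+1·1+6·0+2·2 = 5
gcd(5,2,6,1,6,2) = 1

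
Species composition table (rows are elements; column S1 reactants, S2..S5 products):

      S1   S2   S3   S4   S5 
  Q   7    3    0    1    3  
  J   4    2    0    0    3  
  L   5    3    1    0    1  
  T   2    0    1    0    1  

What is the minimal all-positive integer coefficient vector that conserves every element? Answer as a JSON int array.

Q: 3·7 = 21 | 3·3+4·0+6·1+2·3 = 21
J: 3·4 = 12 | 3·2+4·0+6·0+2·3 = 12
L: 3·5 = 15 | 3·3+4·1+6·0+2·1 = 15
T: 3·2 = 6 | 3·0+4·1+6·0+2·1 = 6
gcd(3,3,4,6,2) = 1

Coefficients: [3, 3, 4, 6, 2]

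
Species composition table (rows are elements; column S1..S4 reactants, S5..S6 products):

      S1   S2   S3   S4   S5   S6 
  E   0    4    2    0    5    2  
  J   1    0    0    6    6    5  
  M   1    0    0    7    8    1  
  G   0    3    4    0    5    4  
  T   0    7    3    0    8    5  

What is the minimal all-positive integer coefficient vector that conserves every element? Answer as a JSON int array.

Coefficients: [5, 4, 3, 4, 4, 1]

E: 5·0+4·4+3·2+4·0 = 22 | 4·5+1·2 = 22
J: 5·1+4·0+3·0+4·6 = 29 | 4·6+1·5 = 29
M: 5·1+4·0+3·0+4·7 = 33 | 4·8+1·1 = 33
G: 5·0+4·3+3·4+4·0 = 24 | 4·5+1·4 = 24
T: 5·0+4·7+3·3+4·0 = 37 | 4·8+1·5 = 37
gcd(5,4,3,4,4,1) = 1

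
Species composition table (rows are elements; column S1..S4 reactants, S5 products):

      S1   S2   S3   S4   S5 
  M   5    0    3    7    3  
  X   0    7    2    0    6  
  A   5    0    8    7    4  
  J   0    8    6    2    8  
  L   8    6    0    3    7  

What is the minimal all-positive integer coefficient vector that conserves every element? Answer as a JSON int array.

Coefficients: [1, 4, 1, 1, 5]

M: 1·5+4·0+1·3+1·7 = 15 | 5·3 = 15
X: 1·0+4·7+1·2+1·0 = 30 | 5·6 = 30
A: 1·5+4·0+1·8+1·7 = 20 | 5·4 = 20
J: 1·0+4·8+1·6+1·2 = 40 | 5·8 = 40
L: 1·8+4·6+1·0+1·3 = 35 | 5·7 = 35
gcd(1,4,1,1,5) = 1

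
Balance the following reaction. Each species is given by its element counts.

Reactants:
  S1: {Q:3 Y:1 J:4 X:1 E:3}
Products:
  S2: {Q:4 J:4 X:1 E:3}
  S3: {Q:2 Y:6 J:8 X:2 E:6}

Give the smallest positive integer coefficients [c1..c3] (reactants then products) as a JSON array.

Q: 6·3 = 18 | 4·4+1·2 = 18
Y: 6·1 = 6 | 4·0+1·6 = 6
J: 6·4 = 24 | 4·4+1·8 = 24
X: 6·1 = 6 | 4·1+1·2 = 6
E: 6·3 = 18 | 4·3+1·6 = 18
gcd(6,4,1) = 1

Coefficients: [6, 4, 1]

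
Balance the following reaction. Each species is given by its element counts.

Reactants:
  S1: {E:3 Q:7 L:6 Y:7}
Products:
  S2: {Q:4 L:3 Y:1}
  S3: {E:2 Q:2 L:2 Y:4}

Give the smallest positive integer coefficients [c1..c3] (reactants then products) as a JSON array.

E: 2·3 = 6 | 2·0+3·2 = 6
Q: 2·7 = 14 | 2·4+3·2 = 14
L: 2·6 = 12 | 2·3+3·2 = 12
Y: 2·7 = 14 | 2·1+3·4 = 14
gcd(2,2,3) = 1

Coefficients: [2, 2, 3]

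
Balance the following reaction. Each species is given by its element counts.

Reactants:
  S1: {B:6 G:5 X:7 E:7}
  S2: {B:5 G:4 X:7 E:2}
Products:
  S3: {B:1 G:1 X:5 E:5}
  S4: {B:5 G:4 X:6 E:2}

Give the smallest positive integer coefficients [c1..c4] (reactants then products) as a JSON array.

B: 1·6+4·5 = 26 | 1·1+5·5 = 26
G: 1·5+4·4 = 21 | 1·1+5·4 = 21
X: 1·7+4·7 = 35 | 1·5+5·6 = 35
E: 1·7+4·2 = 15 | 1·5+5·2 = 15
gcd(1,4,1,5) = 1

Coefficients: [1, 4, 1, 5]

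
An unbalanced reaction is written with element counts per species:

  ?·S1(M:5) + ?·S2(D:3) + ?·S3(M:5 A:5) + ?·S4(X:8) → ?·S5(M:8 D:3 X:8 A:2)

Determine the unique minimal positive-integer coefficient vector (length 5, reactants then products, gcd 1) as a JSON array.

Coefficients: [6, 5, 2, 5, 5]

M: 6·5+5·0+2·5+5·0 = 40 | 5·8 = 40
D: 6·0+5·3+2·0+5·0 = 15 | 5·3 = 15
X: 6·0+5·0+2·0+5·8 = 40 | 5·8 = 40
A: 6·0+5·0+2·5+5·0 = 10 | 5·2 = 10
gcd(6,5,2,5,5) = 1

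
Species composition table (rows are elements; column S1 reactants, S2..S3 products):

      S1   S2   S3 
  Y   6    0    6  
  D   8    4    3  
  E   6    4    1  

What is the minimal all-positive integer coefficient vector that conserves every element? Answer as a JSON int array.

Y: 4·6 = 24 | 5·0+4·6 = 24
D: 4·8 = 32 | 5·4+4·3 = 32
E: 4·6 = 24 | 5·4+4·1 = 24
gcd(4,5,4) = 1

Coefficients: [4, 5, 4]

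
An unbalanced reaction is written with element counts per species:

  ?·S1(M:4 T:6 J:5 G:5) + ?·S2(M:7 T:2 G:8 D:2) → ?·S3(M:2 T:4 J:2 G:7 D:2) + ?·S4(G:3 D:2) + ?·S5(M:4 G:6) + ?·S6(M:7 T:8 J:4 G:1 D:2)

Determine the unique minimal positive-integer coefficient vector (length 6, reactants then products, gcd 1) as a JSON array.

Coefficients: [2, 4, 1, 1, 5, 2]

M: 2·4+4·7 = 36 | 1·2+1·0+5·4+2·7 = 36
T: 2·6+4·2 = 20 | 1·4+1·0+5·0+2·8 = 20
J: 2·5+4·0 = 10 | 1·2+1·0+5·0+2·4 = 10
G: 2·5+4·8 = 42 | 1·7+1·3+5·6+2·1 = 42
D: 2·0+4·2 = 8 | 1·2+1·2+5·0+2·2 = 8
gcd(2,4,1,1,5,2) = 1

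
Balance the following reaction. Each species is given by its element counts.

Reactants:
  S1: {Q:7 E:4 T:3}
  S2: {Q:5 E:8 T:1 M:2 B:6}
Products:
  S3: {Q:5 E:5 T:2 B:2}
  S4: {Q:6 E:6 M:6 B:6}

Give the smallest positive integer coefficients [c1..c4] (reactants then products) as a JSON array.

Coefficients: [3, 3, 6, 1]

Q: 3·7+3·5 = 36 | 6·5+1·6 = 36
E: 3·4+3·8 = 36 | 6·5+1·6 = 36
T: 3·3+3·1 = 12 | 6·2+1·0 = 12
M: 3·0+3·2 = 6 | 6·0+1·6 = 6
B: 3·0+3·6 = 18 | 6·2+1·6 = 18
gcd(3,3,6,1) = 1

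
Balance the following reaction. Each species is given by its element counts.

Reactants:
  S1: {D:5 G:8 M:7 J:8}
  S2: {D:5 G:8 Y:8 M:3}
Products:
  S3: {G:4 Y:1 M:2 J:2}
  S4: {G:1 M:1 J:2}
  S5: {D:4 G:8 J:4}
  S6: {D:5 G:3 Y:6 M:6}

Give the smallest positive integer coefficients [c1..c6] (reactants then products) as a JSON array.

Coefficients: [5, 5, 4, 6, 5, 6]

D: 5·5+5·5 = 50 | 4·0+6·0+5·4+6·5 = 50
G: 5·8+5·8 = 80 | 4·4+6·1+5·8+6·3 = 80
Y: 5·0+5·8 = 40 | 4·1+6·0+5·0+6·6 = 40
M: 5·7+5·3 = 50 | 4·2+6·1+5·0+6·6 = 50
J: 5·8+5·0 = 40 | 4·2+6·2+5·4+6·0 = 40
gcd(5,5,4,6,5,6) = 1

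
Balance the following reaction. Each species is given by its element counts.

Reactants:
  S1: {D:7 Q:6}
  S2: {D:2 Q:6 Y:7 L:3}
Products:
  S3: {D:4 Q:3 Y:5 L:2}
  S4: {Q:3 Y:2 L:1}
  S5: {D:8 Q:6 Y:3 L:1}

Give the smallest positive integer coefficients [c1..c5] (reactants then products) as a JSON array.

Coefficients: [2, 3, 1, 5, 2]

D: 2·7+3·2 = 20 | 1·4+5·0+2·8 = 20
Q: 2·6+3·6 = 30 | 1·3+5·3+2·6 = 30
Y: 2·0+3·7 = 21 | 1·5+5·2+2·3 = 21
L: 2·0+3·3 = 9 | 1·2+5·1+2·1 = 9
gcd(2,3,1,5,2) = 1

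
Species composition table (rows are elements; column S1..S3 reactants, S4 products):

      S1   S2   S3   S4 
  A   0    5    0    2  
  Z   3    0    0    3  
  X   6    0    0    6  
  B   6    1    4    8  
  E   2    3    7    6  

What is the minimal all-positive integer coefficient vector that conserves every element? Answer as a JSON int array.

A: 5·0+2·5+2·0 = 10 | 5·2 = 10
Z: 5·3+2·0+2·0 = 15 | 5·3 = 15
X: 5·6+2·0+2·0 = 30 | 5·6 = 30
B: 5·6+2·1+2·4 = 40 | 5·8 = 40
E: 5·2+2·3+2·7 = 30 | 5·6 = 30
gcd(5,2,2,5) = 1

Coefficients: [5, 2, 2, 5]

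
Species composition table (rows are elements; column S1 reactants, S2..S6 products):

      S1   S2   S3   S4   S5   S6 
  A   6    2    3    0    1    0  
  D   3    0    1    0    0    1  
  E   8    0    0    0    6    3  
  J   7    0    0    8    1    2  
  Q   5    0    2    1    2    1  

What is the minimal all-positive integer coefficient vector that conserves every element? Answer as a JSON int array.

Coefficients: [3, 4, 3, 1, 1, 6]

A: 3·6 = 18 | 4·2+3·3+1·0+1·1+6·0 = 18
D: 3·3 = 9 | 4·0+3·1+1·0+1·0+6·1 = 9
E: 3·8 = 24 | 4·0+3·0+1·0+1·6+6·3 = 24
J: 3·7 = 21 | 4·0+3·0+1·8+1·1+6·2 = 21
Q: 3·5 = 15 | 4·0+3·2+1·1+1·2+6·1 = 15
gcd(3,4,3,1,1,6) = 1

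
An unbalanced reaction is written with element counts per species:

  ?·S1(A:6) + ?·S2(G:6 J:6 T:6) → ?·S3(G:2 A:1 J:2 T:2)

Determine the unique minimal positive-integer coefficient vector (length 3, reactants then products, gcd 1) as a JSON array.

Coefficients: [1, 2, 6]

G: 1·0+2·6 = 12 | 6·2 = 12
A: 1·6+2·0 = 6 | 6·1 = 6
J: 1·0+2·6 = 12 | 6·2 = 12
T: 1·0+2·6 = 12 | 6·2 = 12
gcd(1,2,6) = 1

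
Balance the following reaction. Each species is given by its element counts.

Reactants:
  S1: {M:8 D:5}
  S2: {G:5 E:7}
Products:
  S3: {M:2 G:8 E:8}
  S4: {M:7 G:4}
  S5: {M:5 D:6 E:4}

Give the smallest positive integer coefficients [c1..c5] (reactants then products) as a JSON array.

M: 6·8+4·0 = 48 | 1·2+3·7+5·5 = 48
G: 6·0+4·5 = 20 | 1·8+3·4+5·0 = 20
D: 6·5+4·0 = 30 | 1·0+3·0+5·6 = 30
E: 6·0+4·7 = 28 | 1·8+3·0+5·4 = 28
gcd(6,4,1,3,5) = 1

Coefficients: [6, 4, 1, 3, 5]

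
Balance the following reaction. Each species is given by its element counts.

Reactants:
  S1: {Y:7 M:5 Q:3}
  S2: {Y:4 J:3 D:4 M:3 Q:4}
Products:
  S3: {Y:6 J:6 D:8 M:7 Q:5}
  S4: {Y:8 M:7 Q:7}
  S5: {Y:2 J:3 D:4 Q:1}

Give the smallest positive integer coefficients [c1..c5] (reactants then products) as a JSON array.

Coefficients: [2, 6, 1, 3, 4]

Y: 2·7+6·4 = 38 | 1·6+3·8+4·2 = 38
J: 2·0+6·3 = 18 | 1·6+3·0+4·3 = 18
D: 2·0+6·4 = 24 | 1·8+3·0+4·4 = 24
M: 2·5+6·3 = 28 | 1·7+3·7+4·0 = 28
Q: 2·3+6·4 = 30 | 1·5+3·7+4·1 = 30
gcd(2,6,1,3,4) = 1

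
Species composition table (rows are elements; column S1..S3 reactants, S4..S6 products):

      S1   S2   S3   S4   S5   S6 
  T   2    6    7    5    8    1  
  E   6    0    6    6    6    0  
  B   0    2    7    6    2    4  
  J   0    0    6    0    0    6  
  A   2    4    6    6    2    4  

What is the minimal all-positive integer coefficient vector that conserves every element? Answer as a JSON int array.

Coefficients: [1, 2, 6, 2, 5, 6]

T: 1·2+2·6+6·7 = 56 | 2·5+5·8+6·1 = 56
E: 1·6+2·0+6·6 = 42 | 2·6+5·6+6·0 = 42
B: 1·0+2·2+6·7 = 46 | 2·6+5·2+6·4 = 46
J: 1·0+2·0+6·6 = 36 | 2·0+5·0+6·6 = 36
A: 1·2+2·4+6·6 = 46 | 2·6+5·2+6·4 = 46
gcd(1,2,6,2,5,6) = 1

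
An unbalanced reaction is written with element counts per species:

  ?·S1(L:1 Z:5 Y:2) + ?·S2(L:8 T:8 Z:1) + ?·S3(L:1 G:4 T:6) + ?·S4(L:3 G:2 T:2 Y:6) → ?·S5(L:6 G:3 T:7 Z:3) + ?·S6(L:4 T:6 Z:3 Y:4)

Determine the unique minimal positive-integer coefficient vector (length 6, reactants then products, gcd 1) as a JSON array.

L: 5·1+5·8+4·1+1·3 = 52 | 6·6+4·4 = 52
G: 5·0+5·0+4·4+1·2 = 18 | 6·3+4·0 = 18
T: 5·0+5·8+4·6+1·2 = 66 | 6·7+4·6 = 66
Z: 5·5+5·1+4·0+1·0 = 30 | 6·3+4·3 = 30
Y: 5·2+5·0+4·0+1·6 = 16 | 6·0+4·4 = 16
gcd(5,5,4,1,6,4) = 1

Coefficients: [5, 5, 4, 1, 6, 4]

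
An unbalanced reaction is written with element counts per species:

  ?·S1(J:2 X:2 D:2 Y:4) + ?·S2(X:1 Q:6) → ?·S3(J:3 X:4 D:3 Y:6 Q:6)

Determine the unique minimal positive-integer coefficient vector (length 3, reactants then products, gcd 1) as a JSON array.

J: 3·2+2·0 = 6 | 2·3 = 6
X: 3·2+2·1 = 8 | 2·4 = 8
D: 3·2+2·0 = 6 | 2·3 = 6
Y: 3·4+2·0 = 12 | 2·6 = 12
Q: 3·0+2·6 = 12 | 2·6 = 12
gcd(3,2,2) = 1

Coefficients: [3, 2, 2]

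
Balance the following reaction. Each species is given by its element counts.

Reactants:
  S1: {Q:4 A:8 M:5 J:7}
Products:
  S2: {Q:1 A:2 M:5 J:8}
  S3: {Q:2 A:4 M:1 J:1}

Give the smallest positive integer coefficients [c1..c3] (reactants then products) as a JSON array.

Coefficients: [3, 2, 5]

Q: 3·4 = 12 | 2·1+5·2 = 12
A: 3·8 = 24 | 2·2+5·4 = 24
M: 3·5 = 15 | 2·5+5·1 = 15
J: 3·7 = 21 | 2·8+5·1 = 21
gcd(3,2,5) = 1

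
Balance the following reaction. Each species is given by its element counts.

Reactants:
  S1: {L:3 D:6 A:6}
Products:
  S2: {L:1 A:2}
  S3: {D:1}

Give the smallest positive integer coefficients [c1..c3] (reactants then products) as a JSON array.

Coefficients: [1, 3, 6]

L: 1·3 = 3 | 3·1+6·0 = 3
D: 1·6 = 6 | 3·0+6·1 = 6
A: 1·6 = 6 | 3·2+6·0 = 6
gcd(1,3,6) = 1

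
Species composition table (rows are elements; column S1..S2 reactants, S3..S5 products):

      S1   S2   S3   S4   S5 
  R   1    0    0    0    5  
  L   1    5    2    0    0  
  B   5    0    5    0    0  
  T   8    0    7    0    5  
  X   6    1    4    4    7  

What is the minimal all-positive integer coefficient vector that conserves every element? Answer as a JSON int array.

Coefficients: [5, 1, 5, 1, 1]

R: 5·1+1·0 = 5 | 5·0+1·0+1·5 = 5
L: 5·1+1·5 = 10 | 5·2+1·0+1·0 = 10
B: 5·5+1·0 = 25 | 5·5+1·0+1·0 = 25
T: 5·8+1·0 = 40 | 5·7+1·0+1·5 = 40
X: 5·6+1·1 = 31 | 5·4+1·4+1·7 = 31
gcd(5,1,5,1,1) = 1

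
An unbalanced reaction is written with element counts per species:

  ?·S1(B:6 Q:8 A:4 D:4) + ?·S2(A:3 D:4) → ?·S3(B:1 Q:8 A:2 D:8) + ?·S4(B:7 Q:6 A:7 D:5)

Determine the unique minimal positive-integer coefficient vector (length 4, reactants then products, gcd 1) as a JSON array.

B: 5·6+4·0 = 30 | 2·1+4·7 = 30
Q: 5·8+4·0 = 40 | 2·8+4·6 = 40
A: 5·4+4·3 = 32 | 2·2+4·7 = 32
D: 5·4+4·4 = 36 | 2·8+4·5 = 36
gcd(5,4,2,4) = 1

Coefficients: [5, 4, 2, 4]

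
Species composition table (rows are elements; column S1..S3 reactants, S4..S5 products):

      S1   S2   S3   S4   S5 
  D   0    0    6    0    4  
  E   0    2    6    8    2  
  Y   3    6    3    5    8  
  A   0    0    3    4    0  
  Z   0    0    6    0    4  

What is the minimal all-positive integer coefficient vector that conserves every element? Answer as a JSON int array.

D: 5·0+6·0+4·6 = 24 | 3·0+6·4 = 24
E: 5·0+6·2+4·6 = 36 | 3·8+6·2 = 36
Y: 5·3+6·6+4·3 = 63 | 3·5+6·8 = 63
A: 5·0+6·0+4·3 = 12 | 3·4+6·0 = 12
Z: 5·0+6·0+4·6 = 24 | 3·0+6·4 = 24
gcd(5,6,4,3,6) = 1

Coefficients: [5, 6, 4, 3, 6]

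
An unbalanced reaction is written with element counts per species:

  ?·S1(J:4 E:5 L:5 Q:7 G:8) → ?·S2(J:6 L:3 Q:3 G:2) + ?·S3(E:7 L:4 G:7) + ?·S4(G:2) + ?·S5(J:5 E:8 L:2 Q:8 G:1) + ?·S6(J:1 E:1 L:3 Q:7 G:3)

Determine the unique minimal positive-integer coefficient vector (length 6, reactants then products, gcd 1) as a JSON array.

Coefficients: [5, 2, 2, 6, 1, 3]

J: 5·4 = 20 | 2·6+2·0+6·0+1·5+3·1 = 20
E: 5·5 = 25 | 2·0+2·7+6·0+1·8+3·1 = 25
L: 5·5 = 25 | 2·3+2·4+6·0+1·2+3·3 = 25
Q: 5·7 = 35 | 2·3+2·0+6·0+1·8+3·7 = 35
G: 5·8 = 40 | 2·2+2·7+6·2+1·1+3·3 = 40
gcd(5,2,2,6,1,3) = 1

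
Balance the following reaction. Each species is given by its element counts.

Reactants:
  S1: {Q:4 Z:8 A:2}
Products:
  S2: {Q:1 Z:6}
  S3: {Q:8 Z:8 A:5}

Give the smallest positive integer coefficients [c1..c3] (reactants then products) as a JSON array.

Coefficients: [5, 4, 2]

Q: 5·4 = 20 | 4·1+2·8 = 20
Z: 5·8 = 40 | 4·6+2·8 = 40
A: 5·2 = 10 | 4·0+2·5 = 10
gcd(5,4,2) = 1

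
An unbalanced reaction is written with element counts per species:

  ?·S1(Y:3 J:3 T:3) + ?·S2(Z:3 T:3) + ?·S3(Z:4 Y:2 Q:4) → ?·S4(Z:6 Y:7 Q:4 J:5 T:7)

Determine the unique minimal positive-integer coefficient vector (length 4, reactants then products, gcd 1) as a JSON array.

Coefficients: [5, 2, 3, 3]

Z: 5·0+2·3+3·4 = 18 | 3·6 = 18
Y: 5·3+2·0+3·2 = 21 | 3·7 = 21
Q: 5·0+2·0+3·4 = 12 | 3·4 = 12
J: 5·3+2·0+3·0 = 15 | 3·5 = 15
T: 5·3+2·3+3·0 = 21 | 3·7 = 21
gcd(5,2,3,3) = 1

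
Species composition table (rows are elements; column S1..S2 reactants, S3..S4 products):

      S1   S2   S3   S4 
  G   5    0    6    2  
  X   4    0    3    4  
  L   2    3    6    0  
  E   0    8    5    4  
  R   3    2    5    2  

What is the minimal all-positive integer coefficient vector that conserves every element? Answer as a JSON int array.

Coefficients: [6, 4, 4, 3]

G: 6·5+4·0 = 30 | 4·6+3·2 = 30
X: 6·4+4·0 = 24 | 4·3+3·4 = 24
L: 6·2+4·3 = 24 | 4·6+3·0 = 24
E: 6·0+4·8 = 32 | 4·5+3·4 = 32
R: 6·3+4·2 = 26 | 4·5+3·2 = 26
gcd(6,4,4,3) = 1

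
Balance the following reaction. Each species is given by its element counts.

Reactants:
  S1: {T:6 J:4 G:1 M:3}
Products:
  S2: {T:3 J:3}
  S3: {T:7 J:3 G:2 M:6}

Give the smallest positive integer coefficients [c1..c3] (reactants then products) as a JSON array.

T: 6·6 = 36 | 5·3+3·7 = 36
J: 6·4 = 24 | 5·3+3·3 = 24
G: 6·1 = 6 | 5·0+3·2 = 6
M: 6·3 = 18 | 5·0+3·6 = 18
gcd(6,5,3) = 1

Coefficients: [6, 5, 3]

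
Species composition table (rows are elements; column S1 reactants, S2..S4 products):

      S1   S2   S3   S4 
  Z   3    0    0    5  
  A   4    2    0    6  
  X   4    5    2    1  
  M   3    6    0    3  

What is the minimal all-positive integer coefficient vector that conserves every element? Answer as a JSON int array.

Coefficients: [5, 1, 6, 3]

Z: 5·3 = 15 | 1·0+6·0+3·5 = 15
A: 5·4 = 20 | 1·2+6·0+3·6 = 20
X: 5·4 = 20 | 1·5+6·2+3·1 = 20
M: 5·3 = 15 | 1·6+6·0+3·3 = 15
gcd(5,1,6,3) = 1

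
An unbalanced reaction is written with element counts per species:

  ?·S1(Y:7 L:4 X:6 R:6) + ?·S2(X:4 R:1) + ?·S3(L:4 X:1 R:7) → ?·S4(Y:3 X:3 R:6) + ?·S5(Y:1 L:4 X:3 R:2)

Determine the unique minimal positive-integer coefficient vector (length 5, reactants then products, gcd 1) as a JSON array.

Coefficients: [3, 3, 3, 5, 6]

Y: 3·7+3·0+3·0 = 21 | 5·3+6·1 = 21
L: 3·4+3·0+3·4 = 24 | 5·0+6·4 = 24
X: 3·6+3·4+3·1 = 33 | 5·3+6·3 = 33
R: 3·6+3·1+3·7 = 42 | 5·6+6·2 = 42
gcd(3,3,3,5,6) = 1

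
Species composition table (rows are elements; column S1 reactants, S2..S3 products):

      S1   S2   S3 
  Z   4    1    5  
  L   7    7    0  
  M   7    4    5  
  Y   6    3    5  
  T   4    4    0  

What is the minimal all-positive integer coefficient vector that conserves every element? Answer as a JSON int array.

Coefficients: [5, 5, 3]

Z: 5·4 = 20 | 5·1+3·5 = 20
L: 5·7 = 35 | 5·7+3·0 = 35
M: 5·7 = 35 | 5·4+3·5 = 35
Y: 5·6 = 30 | 5·3+3·5 = 30
T: 5·4 = 20 | 5·4+3·0 = 20
gcd(5,5,3) = 1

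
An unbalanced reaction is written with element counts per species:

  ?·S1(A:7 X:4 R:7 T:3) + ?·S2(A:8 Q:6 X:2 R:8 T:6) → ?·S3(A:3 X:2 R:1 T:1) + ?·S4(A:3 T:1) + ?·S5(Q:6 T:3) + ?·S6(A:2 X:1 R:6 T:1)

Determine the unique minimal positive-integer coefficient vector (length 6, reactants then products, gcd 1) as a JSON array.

A: 1·7+4·8 = 39 | 3·3+6·3+4·0+6·2 = 39
Q: 1·0+4·6 = 24 | 3·0+6·0+4·6+6·0 = 24
X: 1·4+4·2 = 12 | 3·2+6·0+4·0+6·1 = 12
R: 1·7+4·8 = 39 | 3·1+6·0+4·0+6·6 = 39
T: 1·3+4·6 = 27 | 3·1+6·1+4·3+6·1 = 27
gcd(1,4,3,6,4,6) = 1

Coefficients: [1, 4, 3, 6, 4, 6]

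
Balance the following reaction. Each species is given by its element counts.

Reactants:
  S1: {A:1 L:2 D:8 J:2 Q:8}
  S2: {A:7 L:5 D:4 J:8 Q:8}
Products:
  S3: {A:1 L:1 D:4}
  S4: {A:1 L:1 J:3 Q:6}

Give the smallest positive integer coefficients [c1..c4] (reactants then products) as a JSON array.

Coefficients: [2, 1, 5, 4]

A: 2·1+1·7 = 9 | 5·1+4·1 = 9
L: 2·2+1·5 = 9 | 5·1+4·1 = 9
D: 2·8+1·4 = 20 | 5·4+4·0 = 20
J: 2·2+1·8 = 12 | 5·0+4·3 = 12
Q: 2·8+1·8 = 24 | 5·0+4·6 = 24
gcd(2,1,5,4) = 1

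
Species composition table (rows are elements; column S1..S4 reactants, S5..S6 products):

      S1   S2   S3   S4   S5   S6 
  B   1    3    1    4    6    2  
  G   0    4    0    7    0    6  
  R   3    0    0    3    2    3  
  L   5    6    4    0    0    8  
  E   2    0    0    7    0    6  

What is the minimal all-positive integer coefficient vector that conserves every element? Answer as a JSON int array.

Coefficients: [4, 2, 4, 4, 3, 6]

B: 4·1+2·3+4·1+4·4 = 30 | 3·6+6·2 = 30
G: 4·0+2·4+4·0+4·7 = 36 | 3·0+6·6 = 36
R: 4·3+2·0+4·0+4·3 = 24 | 3·2+6·3 = 24
L: 4·5+2·6+4·4+4·0 = 48 | 3·0+6·8 = 48
E: 4·2+2·0+4·0+4·7 = 36 | 3·0+6·6 = 36
gcd(4,2,4,4,3,6) = 1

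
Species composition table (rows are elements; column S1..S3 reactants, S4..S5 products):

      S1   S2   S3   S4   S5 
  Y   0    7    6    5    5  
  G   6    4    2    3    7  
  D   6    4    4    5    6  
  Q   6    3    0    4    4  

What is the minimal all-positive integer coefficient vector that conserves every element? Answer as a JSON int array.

Coefficients: [5, 6, 3, 6, 6]

Y: 5·0+6·7+3·6 = 60 | 6·5+6·5 = 60
G: 5·6+6·4+3·2 = 60 | 6·3+6·7 = 60
D: 5·6+6·4+3·4 = 66 | 6·5+6·6 = 66
Q: 5·6+6·3+3·0 = 48 | 6·4+6·4 = 48
gcd(5,6,3,6,6) = 1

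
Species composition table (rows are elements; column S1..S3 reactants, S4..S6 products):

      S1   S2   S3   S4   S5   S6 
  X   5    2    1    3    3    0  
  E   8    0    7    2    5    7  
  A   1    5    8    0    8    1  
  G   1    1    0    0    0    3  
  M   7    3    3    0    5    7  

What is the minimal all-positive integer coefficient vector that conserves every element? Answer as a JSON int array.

Coefficients: [3, 3, 3, 3, 5, 2]

X: 3·5+3·2+3·1 = 24 | 3·3+5·3+2·0 = 24
E: 3·8+3·0+3·7 = 45 | 3·2+5·5+2·7 = 45
A: 3·1+3·5+3·8 = 42 | 3·0+5·8+2·1 = 42
G: 3·1+3·1+3·0 = 6 | 3·0+5·0+2·3 = 6
M: 3·7+3·3+3·3 = 39 | 3·0+5·5+2·7 = 39
gcd(3,3,3,3,5,2) = 1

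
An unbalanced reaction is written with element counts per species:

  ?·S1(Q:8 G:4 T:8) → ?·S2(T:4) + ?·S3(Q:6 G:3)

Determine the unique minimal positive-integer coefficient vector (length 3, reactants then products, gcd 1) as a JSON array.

Coefficients: [3, 6, 4]

Q: 3·8 = 24 | 6·0+4·6 = 24
G: 3·4 = 12 | 6·0+4·3 = 12
T: 3·8 = 24 | 6·4+4·0 = 24
gcd(3,6,4) = 1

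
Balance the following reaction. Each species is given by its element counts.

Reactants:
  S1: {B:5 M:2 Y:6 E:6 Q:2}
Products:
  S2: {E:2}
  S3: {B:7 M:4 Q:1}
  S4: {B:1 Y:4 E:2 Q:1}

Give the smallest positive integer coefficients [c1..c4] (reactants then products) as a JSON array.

Coefficients: [2, 3, 1, 3]

B: 2·5 = 10 | 3·0+1·7+3·1 = 10
M: 2·2 = 4 | 3·0+1·4+3·0 = 4
Y: 2·6 = 12 | 3·0+1·0+3·4 = 12
E: 2·6 = 12 | 3·2+1·0+3·2 = 12
Q: 2·2 = 4 | 3·0+1·1+3·1 = 4
gcd(2,3,1,3) = 1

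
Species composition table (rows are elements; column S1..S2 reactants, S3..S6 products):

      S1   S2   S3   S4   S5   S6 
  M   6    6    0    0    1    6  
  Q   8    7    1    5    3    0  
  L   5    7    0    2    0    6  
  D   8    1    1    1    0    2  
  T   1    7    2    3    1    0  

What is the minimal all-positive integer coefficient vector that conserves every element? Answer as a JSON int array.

M: 2·6+4·6 = 36 | 6·0+4·0+6·1+5·6 = 36
Q: 2·8+4·7 = 44 | 6·1+4·5+6·3+5·0 = 44
L: 2·5+4·7 = 38 | 6·0+4·2+6·0+5·6 = 38
D: 2·8+4·1 = 20 | 6·1+4·1+6·0+5·2 = 20
T: 2·1+4·7 = 30 | 6·2+4·3+6·1+5·0 = 30
gcd(2,4,6,4,6,5) = 1

Coefficients: [2, 4, 6, 4, 6, 5]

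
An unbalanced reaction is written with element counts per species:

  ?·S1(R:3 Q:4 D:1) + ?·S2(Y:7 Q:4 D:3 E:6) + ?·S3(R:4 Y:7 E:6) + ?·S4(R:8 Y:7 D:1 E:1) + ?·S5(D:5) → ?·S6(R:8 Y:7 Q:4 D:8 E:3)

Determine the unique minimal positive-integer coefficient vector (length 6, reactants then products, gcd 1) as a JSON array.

Coefficients: [4, 1, 1, 3, 6, 5]

R: 4·3+1·0+1·4+3·8+6·0 = 40 | 5·8 = 40
Y: 4·0+1·7+1·7+3·7+6·0 = 35 | 5·7 = 35
Q: 4·4+1·4+1·0+3·0+6·0 = 20 | 5·4 = 20
D: 4·1+1·3+1·0+3·1+6·5 = 40 | 5·8 = 40
E: 4·0+1·6+1·6+3·1+6·0 = 15 | 5·3 = 15
gcd(4,1,1,3,6,5) = 1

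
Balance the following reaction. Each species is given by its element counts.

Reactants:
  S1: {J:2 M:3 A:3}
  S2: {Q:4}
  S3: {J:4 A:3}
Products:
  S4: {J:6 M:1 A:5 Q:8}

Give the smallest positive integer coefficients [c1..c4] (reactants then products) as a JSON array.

J: 1·2+6·0+4·4 = 18 | 3·6 = 18
M: 1·3+6·0+4·0 = 3 | 3·1 = 3
A: 1·3+6·0+4·3 = 15 | 3·5 = 15
Q: 1·0+6·4+4·0 = 24 | 3·8 = 24
gcd(1,6,4,3) = 1

Coefficients: [1, 6, 4, 3]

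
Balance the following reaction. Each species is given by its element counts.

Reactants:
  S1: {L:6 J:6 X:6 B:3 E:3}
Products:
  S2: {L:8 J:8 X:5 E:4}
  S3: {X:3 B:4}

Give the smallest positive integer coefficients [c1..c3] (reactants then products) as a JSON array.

L: 4·6 = 24 | 3·8+3·0 = 24
J: 4·6 = 24 | 3·8+3·0 = 24
X: 4·6 = 24 | 3·5+3·3 = 24
B: 4·3 = 12 | 3·0+3·4 = 12
E: 4·3 = 12 | 3·4+3·0 = 12
gcd(4,3,3) = 1

Coefficients: [4, 3, 3]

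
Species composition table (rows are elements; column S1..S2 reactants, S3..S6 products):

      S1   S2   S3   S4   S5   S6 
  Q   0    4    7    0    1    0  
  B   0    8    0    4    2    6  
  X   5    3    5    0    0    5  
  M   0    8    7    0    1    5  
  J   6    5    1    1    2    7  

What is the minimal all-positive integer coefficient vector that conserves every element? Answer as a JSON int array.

Q: 3·0+5·4 = 20 | 2·7+1·0+6·1+4·0 = 20
B: 3·0+5·8 = 40 | 2·0+1·4+6·2+4·6 = 40
X: 3·5+5·3 = 30 | 2·5+1·0+6·0+4·5 = 30
M: 3·0+5·8 = 40 | 2·7+1·0+6·1+4·5 = 40
J: 3·6+5·5 = 43 | 2·1+1·1+6·2+4·7 = 43
gcd(3,5,2,1,6,4) = 1

Coefficients: [3, 5, 2, 1, 6, 4]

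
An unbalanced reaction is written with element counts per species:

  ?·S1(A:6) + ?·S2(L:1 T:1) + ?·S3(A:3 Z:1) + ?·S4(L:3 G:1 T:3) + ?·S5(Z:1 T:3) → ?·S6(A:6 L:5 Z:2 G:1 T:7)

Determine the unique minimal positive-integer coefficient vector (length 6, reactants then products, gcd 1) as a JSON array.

A: 1·6+6·0+4·3+3·0+2·0 = 18 | 3·6 = 18
L: 1·0+6·1+4·0+3·3+2·0 = 15 | 3·5 = 15
Z: 1·0+6·0+4·1+3·0+2·1 = 6 | 3·2 = 6
G: 1·0+6·0+4·0+3·1+2·0 = 3 | 3·1 = 3
T: 1·0+6·1+4·0+3·3+2·3 = 21 | 3·7 = 21
gcd(1,6,4,3,2,3) = 1

Coefficients: [1, 6, 4, 3, 2, 3]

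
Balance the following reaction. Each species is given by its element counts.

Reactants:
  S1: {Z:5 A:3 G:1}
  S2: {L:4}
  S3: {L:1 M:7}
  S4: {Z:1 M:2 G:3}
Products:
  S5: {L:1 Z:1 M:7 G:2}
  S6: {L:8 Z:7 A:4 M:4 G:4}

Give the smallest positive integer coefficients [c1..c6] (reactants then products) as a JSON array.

Coefficients: [4, 6, 5, 6, 5, 3]

L: 4·0+6·4+5·1+6·0 = 29 | 5·1+3·8 = 29
Z: 4·5+6·0+5·0+6·1 = 26 | 5·1+3·7 = 26
A: 4·3+6·0+5·0+6·0 = 12 | 5·0+3·4 = 12
M: 4·0+6·0+5·7+6·2 = 47 | 5·7+3·4 = 47
G: 4·1+6·0+5·0+6·3 = 22 | 5·2+3·4 = 22
gcd(4,6,5,6,5,3) = 1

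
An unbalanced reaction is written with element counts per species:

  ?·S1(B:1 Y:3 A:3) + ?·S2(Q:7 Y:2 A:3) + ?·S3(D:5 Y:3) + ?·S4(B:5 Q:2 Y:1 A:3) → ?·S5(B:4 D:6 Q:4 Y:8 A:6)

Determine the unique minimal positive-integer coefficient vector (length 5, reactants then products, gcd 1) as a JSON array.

B: 5·1+2·0+6·0+3·5 = 20 | 5·4 = 20
D: 5·0+2·0+6·5+3·0 = 30 | 5·6 = 30
Q: 5·0+2·7+6·0+3·2 = 20 | 5·4 = 20
Y: 5·3+2·2+6·3+3·1 = 40 | 5·8 = 40
A: 5·3+2·3+6·0+3·3 = 30 | 5·6 = 30
gcd(5,2,6,3,5) = 1

Coefficients: [5, 2, 6, 3, 5]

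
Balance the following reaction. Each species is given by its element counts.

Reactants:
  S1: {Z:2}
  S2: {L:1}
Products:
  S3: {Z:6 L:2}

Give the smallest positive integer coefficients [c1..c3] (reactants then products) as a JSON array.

Coefficients: [3, 2, 1]

Z: 3·2+2·0 = 6 | 1·6 = 6
L: 3·0+2·1 = 2 | 1·2 = 2
gcd(3,2,1) = 1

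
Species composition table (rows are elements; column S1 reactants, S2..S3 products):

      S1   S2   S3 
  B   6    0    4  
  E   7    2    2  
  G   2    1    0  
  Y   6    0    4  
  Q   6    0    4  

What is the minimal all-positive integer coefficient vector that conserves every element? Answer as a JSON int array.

Coefficients: [2, 4, 3]

B: 2·6 = 12 | 4·0+3·4 = 12
E: 2·7 = 14 | 4·2+3·2 = 14
G: 2·2 = 4 | 4·1+3·0 = 4
Y: 2·6 = 12 | 4·0+3·4 = 12
Q: 2·6 = 12 | 4·0+3·4 = 12
gcd(2,4,3) = 1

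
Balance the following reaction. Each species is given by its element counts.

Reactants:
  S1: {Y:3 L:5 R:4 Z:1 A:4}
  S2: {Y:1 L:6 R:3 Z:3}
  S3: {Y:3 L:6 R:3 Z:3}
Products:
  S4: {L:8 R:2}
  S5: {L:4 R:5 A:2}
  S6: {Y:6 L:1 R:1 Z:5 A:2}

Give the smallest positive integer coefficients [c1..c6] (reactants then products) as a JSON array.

Coefficients: [6, 3, 5, 6, 6, 6]

Y: 6·3+3·1+5·3 = 36 | 6·0+6·0+6·6 = 36
L: 6·5+3·6+5·6 = 78 | 6·8+6·4+6·1 = 78
R: 6·4+3·3+5·3 = 48 | 6·2+6·5+6·1 = 48
Z: 6·1+3·3+5·3 = 30 | 6·0+6·0+6·5 = 30
A: 6·4+3·0+5·0 = 24 | 6·0+6·2+6·2 = 24
gcd(6,3,5,6,6,6) = 1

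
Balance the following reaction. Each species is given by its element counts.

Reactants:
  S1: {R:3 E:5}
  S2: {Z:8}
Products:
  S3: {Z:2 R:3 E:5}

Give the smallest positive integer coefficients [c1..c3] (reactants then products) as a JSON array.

Z: 4·0+1·8 = 8 | 4·2 = 8
R: 4·3+1·0 = 12 | 4·3 = 12
E: 4·5+1·0 = 20 | 4·5 = 20
gcd(4,1,4) = 1

Coefficients: [4, 1, 4]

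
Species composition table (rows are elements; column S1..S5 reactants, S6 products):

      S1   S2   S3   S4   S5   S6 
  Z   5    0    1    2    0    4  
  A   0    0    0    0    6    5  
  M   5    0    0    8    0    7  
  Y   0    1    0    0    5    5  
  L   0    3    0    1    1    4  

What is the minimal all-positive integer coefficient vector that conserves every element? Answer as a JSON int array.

Z: 2·5+5·0+6·1+4·2+5·0 = 24 | 6·4 = 24
A: 2·0+5·0+6·0+4·0+5·6 = 30 | 6·5 = 30
M: 2·5+5·0+6·0+4·8+5·0 = 42 | 6·7 = 42
Y: 2·0+5·1+6·0+4·0+5·5 = 30 | 6·5 = 30
L: 2·0+5·3+6·0+4·1+5·1 = 24 | 6·4 = 24
gcd(2,5,6,4,5,6) = 1

Coefficients: [2, 5, 6, 4, 5, 6]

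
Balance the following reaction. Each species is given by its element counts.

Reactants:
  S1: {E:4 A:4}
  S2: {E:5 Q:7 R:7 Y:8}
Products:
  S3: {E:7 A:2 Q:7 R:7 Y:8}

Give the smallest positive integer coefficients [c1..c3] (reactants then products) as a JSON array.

E: 1·4+2·5 = 14 | 2·7 = 14
A: 1·4+2·0 = 4 | 2·2 = 4
Q: 1·0+2·7 = 14 | 2·7 = 14
R: 1·0+2·7 = 14 | 2·7 = 14
Y: 1·0+2·8 = 16 | 2·8 = 16
gcd(1,2,2) = 1

Coefficients: [1, 2, 2]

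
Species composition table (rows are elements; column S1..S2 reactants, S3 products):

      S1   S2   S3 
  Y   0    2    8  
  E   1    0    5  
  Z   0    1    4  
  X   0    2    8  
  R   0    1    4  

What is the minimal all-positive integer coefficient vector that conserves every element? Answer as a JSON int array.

Coefficients: [5, 4, 1]

Y: 5·0+4·2 = 8 | 1·8 = 8
E: 5·1+4·0 = 5 | 1·5 = 5
Z: 5·0+4·1 = 4 | 1·4 = 4
X: 5·0+4·2 = 8 | 1·8 = 8
R: 5·0+4·1 = 4 | 1·4 = 4
gcd(5,4,1) = 1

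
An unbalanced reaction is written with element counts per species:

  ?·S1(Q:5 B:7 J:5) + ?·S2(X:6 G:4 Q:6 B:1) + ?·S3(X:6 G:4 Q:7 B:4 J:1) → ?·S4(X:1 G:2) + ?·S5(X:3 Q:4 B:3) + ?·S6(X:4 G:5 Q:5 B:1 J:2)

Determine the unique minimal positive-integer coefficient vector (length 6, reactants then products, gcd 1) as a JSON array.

X: 1·0+3·6+3·6 = 36 | 2·1+6·3+4·4 = 36
G: 1·0+3·4+3·4 = 24 | 2·2+6·0+4·5 = 24
Q: 1·5+3·6+3·7 = 44 | 2·0+6·4+4·5 = 44
B: 1·7+3·1+3·4 = 22 | 2·0+6·3+4·1 = 22
J: 1·5+3·0+3·1 = 8 | 2·0+6·0+4·2 = 8
gcd(1,3,3,2,6,4) = 1

Coefficients: [1, 3, 3, 2, 6, 4]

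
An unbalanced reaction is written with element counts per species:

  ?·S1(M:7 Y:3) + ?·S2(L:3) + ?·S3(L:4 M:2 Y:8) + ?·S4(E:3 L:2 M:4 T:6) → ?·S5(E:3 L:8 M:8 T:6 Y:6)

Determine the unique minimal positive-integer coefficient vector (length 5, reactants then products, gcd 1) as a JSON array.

Coefficients: [2, 6, 3, 5, 5]

E: 2·0+6·0+3·0+5·3 = 15 | 5·3 = 15
L: 2·0+6·3+3·4+5·2 = 40 | 5·8 = 40
M: 2·7+6·0+3·2+5·4 = 40 | 5·8 = 40
T: 2·0+6·0+3·0+5·6 = 30 | 5·6 = 30
Y: 2·3+6·0+3·8+5·0 = 30 | 5·6 = 30
gcd(2,6,3,5,5) = 1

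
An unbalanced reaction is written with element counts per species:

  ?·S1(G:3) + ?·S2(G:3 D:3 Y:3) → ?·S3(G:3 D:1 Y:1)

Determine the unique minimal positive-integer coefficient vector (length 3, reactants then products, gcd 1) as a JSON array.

G: 2·3+1·3 = 9 | 3·3 = 9
D: 2·0+1·3 = 3 | 3·1 = 3
Y: 2·0+1·3 = 3 | 3·1 = 3
gcd(2,1,3) = 1

Coefficients: [2, 1, 3]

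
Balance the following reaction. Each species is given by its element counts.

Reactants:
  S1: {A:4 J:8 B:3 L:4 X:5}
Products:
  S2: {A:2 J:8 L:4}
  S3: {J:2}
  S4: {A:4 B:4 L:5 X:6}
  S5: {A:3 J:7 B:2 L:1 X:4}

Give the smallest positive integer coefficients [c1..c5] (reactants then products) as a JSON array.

A: 4·4 = 16 | 1·2+5·0+2·4+2·3 = 16
J: 4·8 = 32 | 1·8+5·2+2·0+2·7 = 32
B: 4·3 = 12 | 1·0+5·0+2·4+2·2 = 12
L: 4·4 = 16 | 1·4+5·0+2·5+2·1 = 16
X: 4·5 = 20 | 1·0+5·0+2·6+2·4 = 20
gcd(4,1,5,2,2) = 1

Coefficients: [4, 1, 5, 2, 2]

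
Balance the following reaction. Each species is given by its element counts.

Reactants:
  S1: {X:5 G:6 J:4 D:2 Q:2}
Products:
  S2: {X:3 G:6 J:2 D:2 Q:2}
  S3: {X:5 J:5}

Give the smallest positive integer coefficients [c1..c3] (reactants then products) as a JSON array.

X: 5·5 = 25 | 5·3+2·5 = 25
G: 5·6 = 30 | 5·6+2·0 = 30
J: 5·4 = 20 | 5·2+2·5 = 20
D: 5·2 = 10 | 5·2+2·0 = 10
Q: 5·2 = 10 | 5·2+2·0 = 10
gcd(5,5,2) = 1

Coefficients: [5, 5, 2]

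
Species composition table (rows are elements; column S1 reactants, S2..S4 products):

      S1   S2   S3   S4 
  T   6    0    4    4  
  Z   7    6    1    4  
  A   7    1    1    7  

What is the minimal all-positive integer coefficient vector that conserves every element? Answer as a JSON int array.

T: 6·6 = 36 | 3·0+4·4+5·4 = 36
Z: 6·7 = 42 | 3·6+4·1+5·4 = 42
A: 6·7 = 42 | 3·1+4·1+5·7 = 42
gcd(6,3,4,5) = 1

Coefficients: [6, 3, 4, 5]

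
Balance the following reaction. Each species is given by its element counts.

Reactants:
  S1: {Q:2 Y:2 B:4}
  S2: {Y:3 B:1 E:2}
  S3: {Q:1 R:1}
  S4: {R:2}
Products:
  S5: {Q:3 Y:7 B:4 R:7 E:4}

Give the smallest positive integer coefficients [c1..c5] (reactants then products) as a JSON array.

Coefficients: [1, 4, 4, 5, 2]

Q: 1·2+4·0+4·1+5·0 = 6 | 2·3 = 6
Y: 1·2+4·3+4·0+5·0 = 14 | 2·7 = 14
B: 1·4+4·1+4·0+5·0 = 8 | 2·4 = 8
R: 1·0+4·0+4·1+5·2 = 14 | 2·7 = 14
E: 1·0+4·2+4·0+5·0 = 8 | 2·4 = 8
gcd(1,4,4,5,2) = 1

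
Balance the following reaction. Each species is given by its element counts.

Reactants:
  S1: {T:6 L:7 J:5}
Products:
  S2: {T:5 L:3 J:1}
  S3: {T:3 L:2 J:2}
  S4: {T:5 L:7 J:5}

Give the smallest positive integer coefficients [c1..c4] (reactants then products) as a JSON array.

Coefficients: [6, 1, 2, 5]

T: 6·6 = 36 | 1·5+2·3+5·5 = 36
L: 6·7 = 42 | 1·3+2·2+5·7 = 42
J: 6·5 = 30 | 1·1+2·2+5·5 = 30
gcd(6,1,2,5) = 1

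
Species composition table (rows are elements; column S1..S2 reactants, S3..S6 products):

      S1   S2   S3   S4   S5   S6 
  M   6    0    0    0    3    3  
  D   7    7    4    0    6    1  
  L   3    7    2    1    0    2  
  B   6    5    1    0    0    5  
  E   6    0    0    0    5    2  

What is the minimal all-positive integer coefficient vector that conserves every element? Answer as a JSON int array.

M: 3·6+1·0 = 18 | 3·0+2·0+2·3+4·3 = 18
D: 3·7+1·7 = 28 | 3·4+2·0+2·6+4·1 = 28
L: 3·3+1·7 = 16 | 3·2+2·1+2·0+4·2 = 16
B: 3·6+1·5 = 23 | 3·1+2·0+2·0+4·5 = 23
E: 3·6+1·0 = 18 | 3·0+2·0+2·5+4·2 = 18
gcd(3,1,3,2,2,4) = 1

Coefficients: [3, 1, 3, 2, 2, 4]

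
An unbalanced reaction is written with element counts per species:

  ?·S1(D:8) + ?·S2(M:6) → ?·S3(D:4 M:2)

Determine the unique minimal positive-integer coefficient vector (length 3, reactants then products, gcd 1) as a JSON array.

Coefficients: [3, 2, 6]

D: 3·8+2·0 = 24 | 6·4 = 24
M: 3·0+2·6 = 12 | 6·2 = 12
gcd(3,2,6) = 1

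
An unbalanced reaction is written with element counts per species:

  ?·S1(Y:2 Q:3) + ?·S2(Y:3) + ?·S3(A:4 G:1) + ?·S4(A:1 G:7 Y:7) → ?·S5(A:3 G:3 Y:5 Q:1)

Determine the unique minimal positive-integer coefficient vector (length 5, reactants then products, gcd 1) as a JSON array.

A: 1·0+2·0+2·4+1·1 = 9 | 3·3 = 9
G: 1·0+2·0+2·1+1·7 = 9 | 3·3 = 9
Y: 1·2+2·3+2·0+1·7 = 15 | 3·5 = 15
Q: 1·3+2·0+2·0+1·0 = 3 | 3·1 = 3
gcd(1,2,2,1,3) = 1

Coefficients: [1, 2, 2, 1, 3]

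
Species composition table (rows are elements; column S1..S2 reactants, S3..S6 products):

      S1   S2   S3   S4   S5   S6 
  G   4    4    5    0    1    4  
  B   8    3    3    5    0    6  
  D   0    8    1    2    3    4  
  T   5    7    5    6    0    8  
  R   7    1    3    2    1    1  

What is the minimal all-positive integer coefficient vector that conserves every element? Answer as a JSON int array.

Coefficients: [1, 2, 1, 1, 3, 1]

G: 1·4+2·4 = 12 | 1·5+1·0+3·1+1·4 = 12
B: 1·8+2·3 = 14 | 1·3+1·5+3·0+1·6 = 14
D: 1·0+2·8 = 16 | 1·1+1·2+3·3+1·4 = 16
T: 1·5+2·7 = 19 | 1·5+1·6+3·0+1·8 = 19
R: 1·7+2·1 = 9 | 1·3+1·2+3·1+1·1 = 9
gcd(1,2,1,1,3,1) = 1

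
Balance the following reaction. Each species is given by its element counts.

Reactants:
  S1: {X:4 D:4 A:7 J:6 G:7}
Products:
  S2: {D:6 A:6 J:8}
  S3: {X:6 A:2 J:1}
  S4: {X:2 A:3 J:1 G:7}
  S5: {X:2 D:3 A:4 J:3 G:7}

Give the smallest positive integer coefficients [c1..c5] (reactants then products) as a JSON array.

X: 6·4 = 24 | 3·0+2·6+4·2+2·2 = 24
D: 6·4 = 24 | 3·6+2·0+4·0+2·3 = 24
A: 6·7 = 42 | 3·6+2·2+4·3+2·4 = 42
J: 6·6 = 36 | 3·8+2·1+4·1+2·3 = 36
G: 6·7 = 42 | 3·0+2·0+4·7+2·7 = 42
gcd(6,3,2,4,2) = 1

Coefficients: [6, 3, 2, 4, 2]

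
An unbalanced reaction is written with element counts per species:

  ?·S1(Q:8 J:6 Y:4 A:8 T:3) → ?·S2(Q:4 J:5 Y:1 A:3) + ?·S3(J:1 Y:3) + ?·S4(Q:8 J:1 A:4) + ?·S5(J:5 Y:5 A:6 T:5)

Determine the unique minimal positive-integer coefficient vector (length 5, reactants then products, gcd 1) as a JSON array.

Q: 5·8 = 40 | 2·4+1·0+4·8+3·0 = 40
J: 5·6 = 30 | 2·5+1·1+4·1+3·5 = 30
Y: 5·4 = 20 | 2·1+1·3+4·0+3·5 = 20
A: 5·8 = 40 | 2·3+1·0+4·4+3·6 = 40
T: 5·3 = 15 | 2·0+1·0+4·0+3·5 = 15
gcd(5,2,1,4,3) = 1

Coefficients: [5, 2, 1, 4, 3]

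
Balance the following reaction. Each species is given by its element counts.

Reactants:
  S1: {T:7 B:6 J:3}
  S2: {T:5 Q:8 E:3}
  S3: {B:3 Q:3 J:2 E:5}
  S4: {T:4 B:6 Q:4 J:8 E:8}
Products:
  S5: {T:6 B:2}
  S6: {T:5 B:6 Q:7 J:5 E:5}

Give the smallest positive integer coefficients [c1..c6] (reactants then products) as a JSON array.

T: 6·7+4·5+2·0+1·4 = 66 | 6·6+6·5 = 66
B: 6·6+4·0+2·3+1·6 = 48 | 6·2+6·6 = 48
Q: 6·0+4·8+2·3+1·4 = 42 | 6·0+6·7 = 42
J: 6·3+4·0+2·2+1·8 = 30 | 6·0+6·5 = 30
E: 6·0+4·3+2·5+1·8 = 30 | 6·0+6·5 = 30
gcd(6,4,2,1,6,6) = 1

Coefficients: [6, 4, 2, 1, 6, 6]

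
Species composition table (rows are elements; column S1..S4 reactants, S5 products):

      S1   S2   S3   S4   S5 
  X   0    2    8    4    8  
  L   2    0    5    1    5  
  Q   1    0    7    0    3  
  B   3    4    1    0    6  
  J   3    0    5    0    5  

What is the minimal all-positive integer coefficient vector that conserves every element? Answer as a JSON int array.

Coefficients: [5, 2, 1, 5, 4]

X: 5·0+2·2+1·8+5·4 = 32 | 4·8 = 32
L: 5·2+2·0+1·5+5·1 = 20 | 4·5 = 20
Q: 5·1+2·0+1·7+5·0 = 12 | 4·3 = 12
B: 5·3+2·4+1·1+5·0 = 24 | 4·6 = 24
J: 5·3+2·0+1·5+5·0 = 20 | 4·5 = 20
gcd(5,2,1,5,4) = 1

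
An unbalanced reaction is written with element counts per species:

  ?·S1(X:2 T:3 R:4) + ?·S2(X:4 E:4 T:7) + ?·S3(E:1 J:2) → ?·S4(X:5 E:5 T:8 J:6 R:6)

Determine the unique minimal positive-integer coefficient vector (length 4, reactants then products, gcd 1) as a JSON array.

Coefficients: [3, 1, 6, 2]

X: 3·2+1·4+6·0 = 10 | 2·5 = 10
E: 3·0+1·4+6·1 = 10 | 2·5 = 10
T: 3·3+1·7+6·0 = 16 | 2·8 = 16
J: 3·0+1·0+6·2 = 12 | 2·6 = 12
R: 3·4+1·0+6·0 = 12 | 2·6 = 12
gcd(3,1,6,2) = 1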